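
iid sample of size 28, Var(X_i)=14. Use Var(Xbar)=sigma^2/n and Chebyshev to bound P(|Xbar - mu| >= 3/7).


Var(Xbar) = Var(X)/n = 14/28
Chebyshev: P(|Xbar-mu| >= 3/7) <= Var(Xbar)/(3/7)^2 = (1/2)/(9/49) = 49/18
Bound exceeds 1, so trivial bound: 1

1


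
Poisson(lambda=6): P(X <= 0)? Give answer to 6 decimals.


P(X<=0) = e^(-6)*6^0/0!
≈ 0.0024787522
≈ 0.002479

0.002479


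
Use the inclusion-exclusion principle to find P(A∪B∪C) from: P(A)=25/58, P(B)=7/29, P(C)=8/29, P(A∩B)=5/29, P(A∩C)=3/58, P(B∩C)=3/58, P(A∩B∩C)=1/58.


P(A∪B∪C) = P(A)+P(B)+P(C) - P(AB)-P(AC)-P(BC) + P(ABC)
= 25/58+7/29+8/29 - 5/29-3/58-3/58 + 1/58
= 20/29

20/29


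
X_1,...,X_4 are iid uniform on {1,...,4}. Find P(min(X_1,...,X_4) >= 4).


P(min >= 4) = P(all X_i >= 4) = (P(X_1 >= 4))^4
= (1/4)^4 = 1/256

1/256


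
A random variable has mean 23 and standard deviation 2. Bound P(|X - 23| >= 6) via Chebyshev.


k = 6/2 = 3
Chebyshev: P(|X-mu| >= k*sigma) <= 1/k^2 = 1/3^2 = 1/9

1/9


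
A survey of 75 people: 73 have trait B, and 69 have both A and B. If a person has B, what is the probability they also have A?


P(A|B) = P(A∩B)/P(B) = (69/75)/(73/75) = 69/73

69/73


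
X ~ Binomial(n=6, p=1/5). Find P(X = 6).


P(X=6) = C(6,6) * p^6 * (1-p)^0
= 1 * 1/15625 * 1
= 1/15625

1/15625


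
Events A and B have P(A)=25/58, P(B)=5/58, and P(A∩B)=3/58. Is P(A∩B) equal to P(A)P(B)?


P(A)*P(B) = 25/58*5/58 = 125/3364
P(A∩B) = 3/58 != 125/3364, so not independent

No, A and B are not independent


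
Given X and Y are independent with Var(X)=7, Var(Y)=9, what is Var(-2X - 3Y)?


Independence => Cov(X,Y)=0
Var(-2X - 3Y) = (-2)^2*Var(X) + (-3)^2*Var(Y)
= 4*7 + 9*9 = 109

109


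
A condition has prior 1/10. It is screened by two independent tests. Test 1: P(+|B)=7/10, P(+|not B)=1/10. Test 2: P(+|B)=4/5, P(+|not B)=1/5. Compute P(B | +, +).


After test 1: P(+) = 7/10*1/10 + 1/10*9/10 = 4/25
P(B|+) = (7/100)/(4/25) = 7/16
After test 2 (use post1 as new prior): P(+) = 4/5*7/16 + 1/5*9/16 = 37/80
P(B|+,+) = (7/20)/(37/80) = 28/37

28/37


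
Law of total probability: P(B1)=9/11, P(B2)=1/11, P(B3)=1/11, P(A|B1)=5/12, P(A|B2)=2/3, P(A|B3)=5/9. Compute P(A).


P(A) = P(A|B1)P(B1) + P(A|B2)P(B2) + P(A|B3)P(B3)
= 5/12*9/11 + 2/3*1/11 + 5/9*1/11
= 15/44 + 2/33 + 5/99 = 179/396

179/396


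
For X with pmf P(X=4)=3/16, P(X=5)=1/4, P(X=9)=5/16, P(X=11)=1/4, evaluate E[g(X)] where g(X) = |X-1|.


E[|X-1|] = sum(g(x)*P(x))
= 3*3/16 + 4*1/4 + 8*5/16 + 10*1/4
= 105/16

105/16


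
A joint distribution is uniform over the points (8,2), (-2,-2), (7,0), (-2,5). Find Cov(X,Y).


E[X]=11/4, E[Y]=5/4, E[XY]=5/2
Cov(X,Y) = E[XY] - E[X]E[Y] = 5/2 - 11/4*5/4 = -15/16

-15/16


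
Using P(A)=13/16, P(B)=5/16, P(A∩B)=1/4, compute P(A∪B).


P(A∪B) = P(A) + P(B) - P(A∩B)
= 13/16 + 5/16 - 1/4 = 7/8

7/8


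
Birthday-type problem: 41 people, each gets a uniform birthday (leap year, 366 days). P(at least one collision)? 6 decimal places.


P(all different) = prod((366-i)/366 for i=0..40) = 0.097493
P(at least one match) = 1 - 0.097493 = 0.902507

0.902507


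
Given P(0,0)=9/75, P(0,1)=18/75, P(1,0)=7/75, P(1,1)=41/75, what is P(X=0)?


P(X=0) = P(0,0)+P(0,1) = 9/75 + 18/75 = 27/75 = 9/25

9/25


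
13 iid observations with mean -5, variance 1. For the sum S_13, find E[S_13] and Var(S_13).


E[S_n] = n*mu = 13*-5 = -65
Var(S_n) = n*sigma^2 = 13*1 = 13

E[S_13]=-65, Var(S_13)=13


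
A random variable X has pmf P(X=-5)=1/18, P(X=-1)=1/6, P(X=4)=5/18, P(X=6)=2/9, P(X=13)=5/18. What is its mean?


E[X] = sum(x * P(x))
= -5*1/18 - 1*1/6 + 4*5/18 + 6*2/9 + 13*5/18
= 101/18

101/18


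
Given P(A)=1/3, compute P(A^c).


P(A') = 1 - P(A) = 1 - 1/3 = 2/3

2/3


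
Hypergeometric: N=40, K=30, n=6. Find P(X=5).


P(X=5) = C(30,5)*C(10,1) / C(40,6)
= 142506*10 / 3838380
= 1425060/3838380 = 261/703

261/703


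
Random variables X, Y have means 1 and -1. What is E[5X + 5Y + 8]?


E[5X + 5Y + 8] = 5*E[X] + 5*E[Y] + 8
= (5)*(1) + (5)*(-1) + (8)
= 5 - 5 + 8 = 8

8


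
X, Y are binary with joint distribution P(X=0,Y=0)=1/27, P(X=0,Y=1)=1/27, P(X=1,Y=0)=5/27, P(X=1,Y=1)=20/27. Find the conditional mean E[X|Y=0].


P(Y=0) = 6/27
E[X|Y=0] = (0*1 + 1*5)/6 = 5/6

5/6


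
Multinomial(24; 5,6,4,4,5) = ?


24! = 620448401733239439360000
Denominator: 5!=120 * 6!=720 * 4!=24 * 4!=24 * 5!=120
Coefficient = 620448401733239439360000 / 5971968000 = 103893457187520

103893457187520


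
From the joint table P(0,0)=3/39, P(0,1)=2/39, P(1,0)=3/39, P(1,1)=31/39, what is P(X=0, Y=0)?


Read from table: P(X=0, Y=0) = 3/39 = 1/13

1/13


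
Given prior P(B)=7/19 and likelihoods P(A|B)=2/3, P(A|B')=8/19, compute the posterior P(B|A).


P(A) = P(A|B)P(B) + P(A|B')P(B') = 2/3*7/19 + 8/19*12/19 = 554/1083
P(B|A) = P(A|B)P(B)/P(A) = (14/57)/(554/1083) = 133/277

133/277


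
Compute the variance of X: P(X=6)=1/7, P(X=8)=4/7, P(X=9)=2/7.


E[X] = 8, E[X^2] = 454/7
Var(X) = E[X^2] - (E[X])^2 = 454/7 - (8)^2 = 6/7

6/7


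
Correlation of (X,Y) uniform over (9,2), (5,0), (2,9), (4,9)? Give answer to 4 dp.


Cov(X,Y) = -7.0000, Var(X) = 6.5000, Var(Y) = 16.5000
rho = Cov/(sqrt(VarX)*sqrt(VarY)) = -0.6759

-0.6759


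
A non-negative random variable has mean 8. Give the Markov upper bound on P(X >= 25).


Markov: P(X >= a) <= E[X]/a
P(X >= 25) <= 8/25

8/25


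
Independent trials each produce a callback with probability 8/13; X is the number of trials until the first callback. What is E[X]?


For geometric (trials until first success), E[X] = 1/p = 1/(8/13) = 13/8

13/8


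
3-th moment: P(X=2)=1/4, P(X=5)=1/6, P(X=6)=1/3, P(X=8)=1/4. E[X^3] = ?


E[X^3] = sum(x^3 * P(x))
= 8*1/4 + 125*1/6 + 216*1/3 + 512*1/4
= 1337/6

1337/6


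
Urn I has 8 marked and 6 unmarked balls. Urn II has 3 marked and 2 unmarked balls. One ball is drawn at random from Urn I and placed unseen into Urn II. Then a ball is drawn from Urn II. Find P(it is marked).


P(transfer marked) = 8/14 = 4/7; P(transfer unmarked) = 3/7
If marked transferred: Urn II has 4 marked of 6, so P(marked|marked moved) = 2/3
If unmarked transferred: Urn II has 3 marked of 6, so P(marked|unmarked moved) = 1/2
By total probability: P(marked) = 4/7*2/3 + 3/7*1/2 = 25/42

25/42


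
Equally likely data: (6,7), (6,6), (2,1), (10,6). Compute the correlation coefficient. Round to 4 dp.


Cov(X,Y) = 5.0000, Var(X) = 8.0000, Var(Y) = 5.5000
rho = Cov/(sqrt(VarX)*sqrt(VarY)) = 0.7538

0.7538


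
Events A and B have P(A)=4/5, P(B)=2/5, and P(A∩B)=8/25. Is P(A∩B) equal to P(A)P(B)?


P(A)*P(B) = 4/5*2/5 = 8/25
P(A∩B) = 8/25, which equals P(A)P(B), so independent

Yes, A and B are independent


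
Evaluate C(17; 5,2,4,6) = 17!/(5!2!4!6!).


17! = 355687428096000
Denominator: 5!=120 * 2!=2 * 4!=24 * 6!=720
Coefficient = 355687428096000 / 4147200 = 85765680

85765680


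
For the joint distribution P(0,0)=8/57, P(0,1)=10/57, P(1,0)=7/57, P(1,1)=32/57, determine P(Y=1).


P(Y=1) = P(0,1)+P(1,1) = 10/57 + 32/57 = 42/57 = 14/19

14/19


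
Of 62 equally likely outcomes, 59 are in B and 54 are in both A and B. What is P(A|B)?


P(A|B) = P(A∩B)/P(B) = (54/62)/(59/62) = 54/59

54/59


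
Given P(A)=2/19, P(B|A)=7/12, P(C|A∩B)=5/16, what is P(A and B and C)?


P(A∩B∩C) = P(A) * P(B|A) * P(C|A∩B)
= 2/19 * 7/12 * 5/16
= 7/114 * 5/16 = 35/1824

35/1824


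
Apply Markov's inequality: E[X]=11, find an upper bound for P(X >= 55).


Markov: P(X >= a) <= E[X]/a
P(X >= 55) <= 11/55 = 1/5

1/5


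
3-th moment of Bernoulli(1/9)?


For Bernoulli: X in {0,1}
E[X^3] = 0^3*(1-1/9) + 1^3*1/9 = 1/9

1/9


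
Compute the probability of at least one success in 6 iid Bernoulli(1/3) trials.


P(at least one) = 1 - P(none)
P(none) = (1 - 1/3)^6 = (2/3)^6 = 64/729
P(at least one) = 1 - 64/729 = 665/729

665/729


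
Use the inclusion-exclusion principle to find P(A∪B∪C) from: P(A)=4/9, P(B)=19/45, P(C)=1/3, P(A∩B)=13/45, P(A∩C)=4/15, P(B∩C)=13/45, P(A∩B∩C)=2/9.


P(A∪B∪C) = P(A)+P(B)+P(C) - P(AB)-P(AC)-P(BC) + P(ABC)
= 4/9+19/45+1/3 - 13/45-4/15-13/45 + 2/9
= 26/45

26/45


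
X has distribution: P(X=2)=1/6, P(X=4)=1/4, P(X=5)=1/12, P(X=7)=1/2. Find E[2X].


E[2X] = sum(g(x)*P(x))
= 4*1/6 + 8*1/4 + 10*1/12 + 14*1/2
= 21/2

21/2


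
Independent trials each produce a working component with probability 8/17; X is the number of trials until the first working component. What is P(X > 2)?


P(X > 2) = P(first 2 trials all fail) = (1-p)^2 = (9/17)^2 = 81/289

81/289


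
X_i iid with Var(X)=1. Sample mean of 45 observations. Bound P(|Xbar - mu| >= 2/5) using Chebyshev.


Var(Xbar) = Var(X)/n = 1/45
Chebyshev: P(|Xbar-mu| >= 2/5) <= Var(Xbar)/(2/5)^2 = (1/45)/(4/25) = 5/36

5/36


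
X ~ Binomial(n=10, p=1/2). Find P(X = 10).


P(X=10) = C(10,10) * p^10 * (1-p)^0
= 1 * 1/1024 * 1
= 1/1024

1/1024


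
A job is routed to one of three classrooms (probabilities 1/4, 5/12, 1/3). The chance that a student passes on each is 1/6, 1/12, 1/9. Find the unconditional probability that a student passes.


P(A) = P(A|B1)P(B1) + P(A|B2)P(B2) + P(A|B3)P(B3)
= 1/6*1/4 + 1/12*5/12 + 1/9*1/3
= 1/24 + 5/144 + 1/27 = 49/432

49/432


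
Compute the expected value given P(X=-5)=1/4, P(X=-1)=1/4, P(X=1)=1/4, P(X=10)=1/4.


E[X] = sum(x * P(x))
= -5*1/4 - 1*1/4 + 1*1/4 + 10*1/4
= 5/4

5/4


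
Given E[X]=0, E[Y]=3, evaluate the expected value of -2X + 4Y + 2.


E[-2X + 4Y + 2] = -2*E[X] + 4*E[Y] + 2
= (-2)*(0) + (4)*(3) + (2)
= 0 + 12 + 2 = 14

14


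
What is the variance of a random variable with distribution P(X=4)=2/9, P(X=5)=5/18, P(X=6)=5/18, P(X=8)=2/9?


E[X] = 103/18, E[X^2] = 625/18
Var(X) = E[X^2] - (E[X])^2 = 625/18 - (103/18)^2 = 641/324

641/324


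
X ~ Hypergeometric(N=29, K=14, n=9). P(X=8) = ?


P(X=8) = C(14,8)*C(15,1) / C(29,9)
= 3003*15 / 10015005
= 45045/10015005 = 3/667

3/667


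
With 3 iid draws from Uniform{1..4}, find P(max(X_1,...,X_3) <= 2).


P(max <= 2) = P(all X_i <= 2) = (P(X_1 <= 2))^3
= (2/4)^3 = (1/2)^3 = 1/8

1/8


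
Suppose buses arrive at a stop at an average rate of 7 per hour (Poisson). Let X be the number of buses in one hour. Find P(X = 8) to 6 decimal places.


P(X=8) = e^(-7) * 7^8 / 8!
≈ 0.0009118819656 * 5764801 / 40320
≈ 0.130377

0.130377


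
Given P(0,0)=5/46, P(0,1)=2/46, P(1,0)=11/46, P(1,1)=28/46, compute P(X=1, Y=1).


Read from table: P(X=1, Y=1) = 28/46 = 14/23

14/23


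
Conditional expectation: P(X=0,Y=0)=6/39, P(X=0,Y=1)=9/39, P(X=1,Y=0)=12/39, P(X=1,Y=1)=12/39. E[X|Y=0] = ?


P(Y=0) = 18/39
E[X|Y=0] = (0*6 + 1*12)/18 = 12/18 = 2/3

2/3


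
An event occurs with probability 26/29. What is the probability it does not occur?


P(A') = 1 - P(A) = 1 - 26/29 = 3/29

3/29


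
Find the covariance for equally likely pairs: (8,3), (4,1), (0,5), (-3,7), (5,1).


E[X]=14/5, E[Y]=17/5, E[XY]=12/5
Cov(X,Y) = E[XY] - E[X]E[Y] = 12/5 - 14/5*17/5 = -178/25

-178/25


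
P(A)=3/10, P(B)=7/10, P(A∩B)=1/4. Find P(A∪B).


P(A∪B) = P(A) + P(B) - P(A∩B)
= 3/10 + 7/10 - 1/4 = 3/4

3/4


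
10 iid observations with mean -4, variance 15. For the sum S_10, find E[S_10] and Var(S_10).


E[S_n] = n*mu = 10*-4 = -40
Var(S_n) = n*sigma^2 = 10*15 = 150

E[S_10]=-40, Var(S_10)=150


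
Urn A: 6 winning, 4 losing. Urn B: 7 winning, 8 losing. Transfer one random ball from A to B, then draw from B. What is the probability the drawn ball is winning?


P(transfer winning) = 6/10 = 3/5; P(transfer losing) = 2/5
If winning transferred: Urn II has 8 winning of 16, so P(winning|winning moved) = 1/2
If losing transferred: Urn II has 7 winning of 16, so P(winning|losing moved) = 7/16
By total probability: P(winning) = 3/5*1/2 + 2/5*7/16 = 19/40

19/40


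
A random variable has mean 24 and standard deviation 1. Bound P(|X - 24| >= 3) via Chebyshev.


k = 3/1 = 3
Chebyshev: P(|X-mu| >= k*sigma) <= 1/k^2 = 1/3^2 = 1/9

1/9


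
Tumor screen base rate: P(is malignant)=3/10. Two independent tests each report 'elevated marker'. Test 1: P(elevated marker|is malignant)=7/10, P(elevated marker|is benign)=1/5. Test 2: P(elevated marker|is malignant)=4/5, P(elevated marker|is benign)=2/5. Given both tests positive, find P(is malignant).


After test 1: P(+) = 7/10*3/10 + 1/5*7/10 = 7/20
P(B|+) = (21/100)/(7/20) = 3/5
After test 2 (use post1 as new prior): P(+) = 4/5*3/5 + 2/5*2/5 = 16/25
P(B|+,+) = (12/25)/(16/25) = 3/4

3/4


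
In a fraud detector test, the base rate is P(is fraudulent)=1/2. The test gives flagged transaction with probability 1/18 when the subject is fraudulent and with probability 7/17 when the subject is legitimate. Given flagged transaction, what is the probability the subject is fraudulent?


P(A) = P(A|B)P(B) + P(A|B')P(B') = 1/18*1/2 + 7/17*1/2 = 143/612
P(B|A) = P(A|B)P(B)/P(A) = (1/36)/(143/612) = 17/143

17/143


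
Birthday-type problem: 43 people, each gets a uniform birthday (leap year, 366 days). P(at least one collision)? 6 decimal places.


P(all different) = prod((366-i)/366 for i=0..42) = 0.076637
P(at least one match) = 1 - 0.076637 = 0.923363

0.923363


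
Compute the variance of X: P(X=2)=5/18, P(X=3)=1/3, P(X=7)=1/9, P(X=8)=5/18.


E[X] = 41/9, E[X^2] = 82/3
Var(X) = E[X^2] - (E[X])^2 = 82/3 - (41/9)^2 = 533/81

533/81


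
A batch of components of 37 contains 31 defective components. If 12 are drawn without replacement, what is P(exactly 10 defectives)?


P(X=10) = C(31,10)*C(6,2) / C(37,12)
= 44352165*15 / 1852482996
= 665282475/1852482996 = 6325/17612

6325/17612


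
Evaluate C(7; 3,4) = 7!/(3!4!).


7! = 5040
Denominator: 3!=6 * 4!=24
Coefficient = 5040 / 144 = 35

35


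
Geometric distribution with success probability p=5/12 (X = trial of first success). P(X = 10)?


P(X=10) = (1-p)^9 * p = (7/12)^9 * 5/12
= 40353607/5159780352 * 5/12 = 201768035/61917364224

201768035/61917364224


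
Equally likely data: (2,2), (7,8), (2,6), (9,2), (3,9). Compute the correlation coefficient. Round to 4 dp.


Cov(X,Y) = -1.4400, Var(X) = 8.2400, Var(Y) = 8.6400
rho = Cov/(sqrt(VarX)*sqrt(VarY)) = -0.1707

-0.1707


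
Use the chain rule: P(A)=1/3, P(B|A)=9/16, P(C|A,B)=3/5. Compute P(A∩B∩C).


P(A∩B∩C) = P(A) * P(B|A) * P(C|A∩B)
= 1/3 * 9/16 * 3/5
= 3/16 * 3/5 = 9/80

9/80


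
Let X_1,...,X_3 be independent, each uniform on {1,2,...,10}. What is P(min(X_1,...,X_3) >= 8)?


P(min >= 8) = P(all X_i >= 8) = (P(X_1 >= 8))^3
= (3/10)^3 = 27/1000

27/1000


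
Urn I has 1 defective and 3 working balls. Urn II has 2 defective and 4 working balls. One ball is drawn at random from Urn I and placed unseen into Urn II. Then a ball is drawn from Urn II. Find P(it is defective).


P(transfer defective) = 1/4; P(transfer working) = 3/4
If defective transferred: Urn II has 3 defective of 7, so P(defective|defective moved) = 3/7
If working transferred: Urn II has 2 defective of 7, so P(defective|working moved) = 2/7
By total probability: P(defective) = 1/4*3/7 + 3/4*2/7 = 9/28

9/28


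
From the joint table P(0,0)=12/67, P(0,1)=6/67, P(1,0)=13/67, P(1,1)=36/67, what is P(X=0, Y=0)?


Read from table: P(X=0, Y=0) = 12/67

12/67


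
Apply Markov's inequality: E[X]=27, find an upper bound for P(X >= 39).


Markov: P(X >= a) <= E[X]/a
P(X >= 39) <= 27/39 = 9/13

9/13


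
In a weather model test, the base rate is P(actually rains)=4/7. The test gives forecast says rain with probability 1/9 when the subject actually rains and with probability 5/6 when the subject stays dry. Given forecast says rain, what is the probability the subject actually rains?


P(A) = P(A|B)P(B) + P(A|B')P(B') = 1/9*4/7 + 5/6*3/7 = 53/126
P(B|A) = P(A|B)P(B)/P(A) = (4/63)/(53/126) = 8/53

8/53


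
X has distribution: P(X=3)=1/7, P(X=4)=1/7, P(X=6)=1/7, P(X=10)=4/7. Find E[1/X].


E[1/X] = sum(g(x)*P(x))
= 1/3*1/7 + 1/4*1/7 + 1/6*1/7 + 1/10*4/7
= 23/140

23/140


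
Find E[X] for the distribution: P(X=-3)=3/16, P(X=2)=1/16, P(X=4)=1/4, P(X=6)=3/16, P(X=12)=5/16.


E[X] = sum(x * P(x))
= -3*3/16 + 2*1/16 + 4*1/4 + 6*3/16 + 12*5/16
= 87/16

87/16


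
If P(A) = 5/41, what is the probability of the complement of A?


P(A') = 1 - P(A) = 1 - 5/41 = 36/41

36/41


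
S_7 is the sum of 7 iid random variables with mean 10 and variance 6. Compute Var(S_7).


By independence, Var(S_n) = n*Var(X_1) = 7*6 = 42

42


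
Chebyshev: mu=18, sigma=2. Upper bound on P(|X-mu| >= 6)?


k = 6/2 = 3
Chebyshev: P(|X-mu| >= k*sigma) <= 1/k^2 = 1/3^2 = 1/9

1/9


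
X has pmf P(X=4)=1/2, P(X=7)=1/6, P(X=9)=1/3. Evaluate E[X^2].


E[X^2] = sum(x^2 * P(x))
= 16*1/2 + 49*1/6 + 81*1/3
= 259/6

259/6


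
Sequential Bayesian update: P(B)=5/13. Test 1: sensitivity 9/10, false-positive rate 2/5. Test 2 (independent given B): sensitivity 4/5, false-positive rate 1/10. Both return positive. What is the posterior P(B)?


After test 1: P(+) = 9/10*5/13 + 2/5*8/13 = 77/130
P(B|+) = (9/26)/(77/130) = 45/77
After test 2 (use post1 as new prior): P(+) = 4/5*45/77 + 1/10*32/77 = 28/55
P(B|+,+) = (36/77)/(28/55) = 45/49

45/49


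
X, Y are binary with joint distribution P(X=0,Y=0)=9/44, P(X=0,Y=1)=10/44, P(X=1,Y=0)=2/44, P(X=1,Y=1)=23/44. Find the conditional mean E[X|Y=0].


P(Y=0) = 11/44
E[X|Y=0] = (0*9 + 1*2)/11 = 2/11

2/11


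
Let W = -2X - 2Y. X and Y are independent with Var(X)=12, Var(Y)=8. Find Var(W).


Independence => Cov(X,Y)=0
Var(-2X - 2Y) = (-2)^2*Var(X) + (-2)^2*Var(Y)
= 4*12 + 4*8 = 80

80


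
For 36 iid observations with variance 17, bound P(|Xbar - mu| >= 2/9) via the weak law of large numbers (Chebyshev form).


Var(Xbar) = Var(X)/n = 17/36
Chebyshev: P(|Xbar-mu| >= 2/9) <= Var(Xbar)/(2/9)^2 = (17/36)/(4/81) = 153/16
Bound exceeds 1, so trivial bound: 1

1


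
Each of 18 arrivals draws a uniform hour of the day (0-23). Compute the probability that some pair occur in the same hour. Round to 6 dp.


P(all different) = prod((24-i)/24 for i=0..17) = 0.000123
P(at least one match) = 1 - 0.000123 = 0.999877

0.999877


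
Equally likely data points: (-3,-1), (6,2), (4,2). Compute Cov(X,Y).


E[X]=7/3, E[Y]=1, E[XY]=23/3
Cov(X,Y) = E[XY] - E[X]E[Y] = 23/3 - 7/3*1 = 16/3

16/3


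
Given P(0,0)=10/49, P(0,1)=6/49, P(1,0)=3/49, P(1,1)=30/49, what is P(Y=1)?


P(Y=1) = P(0,1)+P(1,1) = 6/49 + 30/49 = 36/49

36/49


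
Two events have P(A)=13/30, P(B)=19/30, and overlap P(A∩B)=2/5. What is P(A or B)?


P(A∪B) = P(A) + P(B) - P(A∩B)
= 13/30 + 19/30 - 2/5 = 2/3

2/3


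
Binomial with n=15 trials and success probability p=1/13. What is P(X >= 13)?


P(X>=13) = P(X=13) + P(X=14) + P(X=15)
= 15120/51185893014090757 + 180/51185893014090757 + 1/51185893014090757
= 1177/3937376385699289

1177/3937376385699289


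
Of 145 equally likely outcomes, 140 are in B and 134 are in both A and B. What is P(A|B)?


P(A|B) = P(A∩B)/P(B) = (134/145)/(140/145) = 134/140 = 67/70

67/70


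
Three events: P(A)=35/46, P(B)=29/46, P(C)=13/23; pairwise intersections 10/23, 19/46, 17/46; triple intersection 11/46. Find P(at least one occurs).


P(A∪B∪C) = P(A)+P(B)+P(C) - P(AB)-P(AC)-P(BC) + P(ABC)
= 35/46+29/46+13/23 - 10/23-19/46-17/46 + 11/46
= 45/46

45/46


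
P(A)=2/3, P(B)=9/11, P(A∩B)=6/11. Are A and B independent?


P(A)*P(B) = 2/3*9/11 = 6/11
P(A∩B) = 6/11, which equals P(A)P(B), so independent

Yes, A and B are independent


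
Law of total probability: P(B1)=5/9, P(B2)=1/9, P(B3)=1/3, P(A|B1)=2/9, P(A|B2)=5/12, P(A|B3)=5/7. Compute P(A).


P(A) = P(A|B1)P(B1) + P(A|B2)P(B2) + P(A|B3)P(B3)
= 2/9*5/9 + 5/12*1/9 + 5/7*1/3
= 10/81 + 5/108 + 5/21 = 925/2268

925/2268


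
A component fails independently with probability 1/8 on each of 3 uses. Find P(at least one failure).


P(at least one) = 1 - P(none)
P(none) = (1 - 1/8)^3 = (7/8)^3 = 343/512
P(at least one) = 1 - 343/512 = 169/512

169/512


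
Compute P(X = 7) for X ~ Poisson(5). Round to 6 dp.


P(X=7) = e^(-5) * 5^7 / 7!
≈ 0.006737946999 * 78125 / 5040
≈ 0.104445

0.104445


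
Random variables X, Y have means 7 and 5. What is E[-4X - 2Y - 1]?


E[-4X - 2Y - 1] = -4*E[X] - 2*E[Y] - 1
= (-4)*(7) + (-2)*(5) + (-1)
= -28 - 10 - 1 = -39

-39


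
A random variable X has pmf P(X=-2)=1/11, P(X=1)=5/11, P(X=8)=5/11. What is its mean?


E[X] = sum(x * P(x))
= -2*1/11 + 1*5/11 + 8*5/11
= 43/11

43/11


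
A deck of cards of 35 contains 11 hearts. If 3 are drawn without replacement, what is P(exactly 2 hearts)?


P(X=2) = C(11,2)*C(24,1) / C(35,3)
= 55*24 / 6545
= 1320/6545 = 24/119

24/119


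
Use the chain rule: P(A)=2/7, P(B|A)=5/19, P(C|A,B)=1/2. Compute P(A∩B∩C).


P(A∩B∩C) = P(A) * P(B|A) * P(C|A∩B)
= 2/7 * 5/19 * 1/2
= 10/133 * 1/2 = 5/133

5/133


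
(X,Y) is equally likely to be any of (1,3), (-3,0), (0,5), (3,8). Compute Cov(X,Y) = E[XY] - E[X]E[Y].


E[X]=1/4, E[Y]=4, E[XY]=27/4
Cov(X,Y) = E[XY] - E[X]E[Y] = 27/4 - 1/4*4 = 23/4

23/4


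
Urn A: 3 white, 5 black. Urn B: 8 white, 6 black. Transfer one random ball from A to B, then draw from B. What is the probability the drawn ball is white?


P(transfer white) = 3/8; P(transfer black) = 5/8
If white transferred: Urn II has 9 white of 15, so P(white|white moved) = 3/5
If black transferred: Urn II has 8 white of 15, so P(white|black moved) = 8/15
By total probability: P(white) = 3/8*3/5 + 5/8*8/15 = 67/120

67/120


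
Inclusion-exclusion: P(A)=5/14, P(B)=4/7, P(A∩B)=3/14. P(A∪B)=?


P(A∪B) = P(A) + P(B) - P(A∩B)
= 5/14 + 4/7 - 3/14 = 5/7

5/7


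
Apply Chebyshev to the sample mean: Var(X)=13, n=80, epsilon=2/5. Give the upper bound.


Var(Xbar) = Var(X)/n = 13/80
Chebyshev: P(|Xbar-mu| >= 2/5) <= Var(Xbar)/(2/5)^2 = (13/80)/(4/25) = 65/64
Bound exceeds 1, so trivial bound: 1

1


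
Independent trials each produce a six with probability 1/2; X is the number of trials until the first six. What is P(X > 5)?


P(X > 5) = P(first 5 trials all fail) = (1-p)^5 = (1/2)^5 = 1/32

1/32


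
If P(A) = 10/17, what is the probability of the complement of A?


P(A') = 1 - P(A) = 1 - 10/17 = 7/17

7/17


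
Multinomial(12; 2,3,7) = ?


12! = 479001600
Denominator: 2!=2 * 3!=6 * 7!=5040
Coefficient = 479001600 / 60480 = 7920

7920


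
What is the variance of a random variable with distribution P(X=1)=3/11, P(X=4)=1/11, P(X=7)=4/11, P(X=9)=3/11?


E[X] = 62/11, E[X^2] = 458/11
Var(X) = E[X^2] - (E[X])^2 = 458/11 - (62/11)^2 = 1194/121

1194/121


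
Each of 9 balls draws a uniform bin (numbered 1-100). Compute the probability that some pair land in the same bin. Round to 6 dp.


P(all different) = prod((100-i)/100 for i=0..8) = 0.690282
P(at least one match) = 1 - 0.690282 = 0.309718

0.309718


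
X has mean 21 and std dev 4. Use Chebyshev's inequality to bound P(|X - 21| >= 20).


k = 20/4 = 5
Chebyshev: P(|X-mu| >= k*sigma) <= 1/k^2 = 1/5^2 = 1/25

1/25


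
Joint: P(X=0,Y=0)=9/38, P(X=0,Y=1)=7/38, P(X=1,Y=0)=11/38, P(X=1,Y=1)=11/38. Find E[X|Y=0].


P(Y=0) = 20/38
E[X|Y=0] = (0*9 + 1*11)/20 = 11/20

11/20


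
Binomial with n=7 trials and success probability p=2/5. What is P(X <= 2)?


P(X<=2) = P(X=0) + P(X=1) + P(X=2)
= 2187/78125 + 10206/78125 + 20412/78125
= 6561/15625

6561/15625


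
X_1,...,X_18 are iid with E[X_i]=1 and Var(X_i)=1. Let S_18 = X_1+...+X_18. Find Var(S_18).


By independence, Var(S_n) = n*Var(X_1) = 18*1 = 18

18


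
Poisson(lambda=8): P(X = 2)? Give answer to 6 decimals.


P(X=2) = e^(-8) * 8^2 / 2!
≈ 0.0003354626279 * 64 / 2
≈ 0.010735

0.010735


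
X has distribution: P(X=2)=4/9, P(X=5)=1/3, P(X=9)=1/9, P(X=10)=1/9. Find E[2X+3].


E[2X+3] = sum(g(x)*P(x))
= 7*4/9 + 13*1/3 + 21*1/9 + 23*1/9
= 37/3

37/3


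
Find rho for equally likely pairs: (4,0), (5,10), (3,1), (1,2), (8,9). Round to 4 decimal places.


Cov(X,Y) = 6.9200, Var(X) = 5.3600, Var(Y) = 17.8400
rho = Cov/(sqrt(VarX)*sqrt(VarY)) = 0.7077

0.7077


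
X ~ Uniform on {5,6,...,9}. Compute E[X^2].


E[X^2] = (1/5) * sum(x^2 for x=5..9)
= 255/5 = 51

51


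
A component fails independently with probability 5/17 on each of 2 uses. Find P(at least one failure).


P(at least one) = 1 - P(none)
P(none) = (1 - 5/17)^2 = (12/17)^2 = 144/289
P(at least one) = 1 - 144/289 = 145/289

145/289


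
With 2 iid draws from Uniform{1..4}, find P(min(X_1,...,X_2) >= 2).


P(min >= 2) = P(all X_i >= 2) = (P(X_1 >= 2))^2
= (3/4)^2 = 9/16

9/16


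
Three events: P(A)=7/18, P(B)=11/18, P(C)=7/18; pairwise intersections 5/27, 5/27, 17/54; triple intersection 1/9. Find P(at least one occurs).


P(A∪B∪C) = P(A)+P(B)+P(C) - P(AB)-P(AC)-P(BC) + P(ABC)
= 7/18+11/18+7/18 - 5/27-5/27-17/54 + 1/9
= 22/27

22/27


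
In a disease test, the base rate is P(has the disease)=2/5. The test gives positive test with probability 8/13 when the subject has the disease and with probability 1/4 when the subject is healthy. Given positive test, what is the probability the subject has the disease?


P(A) = P(A|B)P(B) + P(A|B')P(B') = 8/13*2/5 + 1/4*3/5 = 103/260
P(B|A) = P(A|B)P(B)/P(A) = (16/65)/(103/260) = 64/103

64/103


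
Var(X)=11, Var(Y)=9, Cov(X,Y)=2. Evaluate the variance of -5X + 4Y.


Var(-5X + 4Y) = (-5)^2*Var(X) + 4^2*Var(Y) + 2*(-5)*4*Cov(X,Y)
= 25*11 + 16*9 - 40*2
= 275 + 144 - 80 = 339

339


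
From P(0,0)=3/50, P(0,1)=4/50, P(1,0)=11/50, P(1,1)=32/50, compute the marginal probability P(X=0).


P(X=0) = P(0,0)+P(0,1) = 3/50 + 4/50 = 7/50

7/50


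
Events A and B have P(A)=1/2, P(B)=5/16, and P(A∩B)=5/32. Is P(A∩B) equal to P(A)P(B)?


P(A)*P(B) = 1/2*5/16 = 5/32
P(A∩B) = 5/32, which equals P(A)P(B), so independent

Yes, A and B are independent


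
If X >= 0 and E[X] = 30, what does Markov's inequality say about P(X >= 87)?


Markov: P(X >= a) <= E[X]/a
P(X >= 87) <= 30/87 = 10/29

10/29


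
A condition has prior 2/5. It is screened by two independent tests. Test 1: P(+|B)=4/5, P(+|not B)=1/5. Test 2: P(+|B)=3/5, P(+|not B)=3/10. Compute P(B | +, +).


After test 1: P(+) = 4/5*2/5 + 1/5*3/5 = 11/25
P(B|+) = (8/25)/(11/25) = 8/11
After test 2 (use post1 as new prior): P(+) = 3/5*8/11 + 3/10*3/11 = 57/110
P(B|+,+) = (24/55)/(57/110) = 16/19

16/19


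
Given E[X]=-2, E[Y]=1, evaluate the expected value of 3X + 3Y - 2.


E[3X + 3Y - 2] = 3*E[X] + 3*E[Y] - 2
= (3)*(-2) + (3)*(1) + (-2)
= -6 + 3 - 2 = -5

-5


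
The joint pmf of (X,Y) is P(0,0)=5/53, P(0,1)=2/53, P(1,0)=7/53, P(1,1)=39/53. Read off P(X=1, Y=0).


Read from table: P(X=1, Y=0) = 7/53

7/53


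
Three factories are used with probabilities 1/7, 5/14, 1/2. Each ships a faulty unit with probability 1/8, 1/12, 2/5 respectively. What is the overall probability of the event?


P(A) = P(A|B1)P(B1) + P(A|B2)P(B2) + P(A|B3)P(B3)
= 1/8*1/7 + 1/12*5/14 + 2/5*1/2
= 1/56 + 5/168 + 1/5 = 26/105

26/105


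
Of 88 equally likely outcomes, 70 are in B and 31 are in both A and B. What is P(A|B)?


P(A|B) = P(A∩B)/P(B) = (31/88)/(70/88) = 31/70

31/70


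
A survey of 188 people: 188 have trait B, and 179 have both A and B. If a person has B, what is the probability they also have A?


P(A|B) = P(A∩B)/P(B) = (179/188)/(188/188) = 179/188

179/188


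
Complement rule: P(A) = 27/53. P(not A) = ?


P(A') = 1 - P(A) = 1 - 27/53 = 26/53

26/53


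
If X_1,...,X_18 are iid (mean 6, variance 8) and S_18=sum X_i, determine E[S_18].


E[S_n] = n*E[X_1] = 18*6 = 108

108


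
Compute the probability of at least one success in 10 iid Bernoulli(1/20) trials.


P(at least one) = 1 - P(none)
P(none) = (1 - 1/20)^10 = (19/20)^10 = 6131066257801/10240000000000
P(at least one) = 1 - 6131066257801/10240000000000 = 4108933742199/10240000000000

4108933742199/10240000000000


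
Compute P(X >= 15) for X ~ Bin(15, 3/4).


P(X>=15) = P(X=15)
= 14348907/1073741824
= 14348907/1073741824

14348907/1073741824


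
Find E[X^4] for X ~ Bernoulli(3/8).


For Bernoulli: X in {0,1}
E[X^4] = 0^4*(1-3/8) + 1^4*3/8 = 3/8

3/8


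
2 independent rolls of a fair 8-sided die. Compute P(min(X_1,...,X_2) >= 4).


P(min >= 4) = P(all X_i >= 4) = (P(X_1 >= 4))^2
= (5/8)^2 = 25/64

25/64


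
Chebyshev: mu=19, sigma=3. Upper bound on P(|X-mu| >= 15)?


k = 15/3 = 5
Chebyshev: P(|X-mu| >= k*sigma) <= 1/k^2 = 1/5^2 = 1/25

1/25


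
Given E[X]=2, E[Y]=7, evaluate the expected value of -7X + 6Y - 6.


E[-7X + 6Y - 6] = -7*E[X] + 6*E[Y] - 6
= (-7)*(2) + (6)*(7) + (-6)
= -14 + 42 - 6 = 22

22


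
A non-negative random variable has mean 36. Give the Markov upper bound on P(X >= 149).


Markov: P(X >= a) <= E[X]/a
P(X >= 149) <= 36/149

36/149


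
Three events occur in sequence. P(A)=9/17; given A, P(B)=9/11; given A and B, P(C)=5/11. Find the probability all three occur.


P(A∩B∩C) = P(A) * P(B|A) * P(C|A∩B)
= 9/17 * 9/11 * 5/11
= 81/187 * 5/11 = 405/2057

405/2057


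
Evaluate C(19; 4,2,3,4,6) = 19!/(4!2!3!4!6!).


19! = 121645100408832000
Denominator: 4!=24 * 2!=2 * 3!=6 * 4!=24 * 6!=720
Coefficient = 121645100408832000 / 4976640 = 24443218800

24443218800


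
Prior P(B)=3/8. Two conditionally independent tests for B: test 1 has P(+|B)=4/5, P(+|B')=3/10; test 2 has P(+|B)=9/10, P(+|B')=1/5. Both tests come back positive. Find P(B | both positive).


After test 1: P(+) = 4/5*3/8 + 3/10*5/8 = 39/80
P(B|+) = (3/10)/(39/80) = 8/13
After test 2 (use post1 as new prior): P(+) = 9/10*8/13 + 1/5*5/13 = 41/65
P(B|+,+) = (36/65)/(41/65) = 36/41

36/41


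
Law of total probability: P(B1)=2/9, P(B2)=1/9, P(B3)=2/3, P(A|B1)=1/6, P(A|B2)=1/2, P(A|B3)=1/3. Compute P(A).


P(A) = P(A|B1)P(B1) + P(A|B2)P(B2) + P(A|B3)P(B3)
= 1/6*2/9 + 1/2*1/9 + 1/3*2/3
= 1/27 + 1/18 + 2/9 = 17/54

17/54


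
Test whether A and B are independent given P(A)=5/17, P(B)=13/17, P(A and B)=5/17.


P(A)*P(B) = 5/17*13/17 = 65/289
P(A∩B) = 5/17 != 65/289, so not independent

No, A and B are not independent


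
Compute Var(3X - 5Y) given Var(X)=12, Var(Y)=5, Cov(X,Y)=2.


Var(3X - 5Y) = 3^2*Var(X) + (-5)^2*Var(Y) + 2*3*(-5)*Cov(X,Y)
= 9*12 + 25*5 - 30*2
= 108 + 125 - 60 = 173

173


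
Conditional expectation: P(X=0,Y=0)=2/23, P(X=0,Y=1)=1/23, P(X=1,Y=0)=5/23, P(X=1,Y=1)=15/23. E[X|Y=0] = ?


P(Y=0) = 7/23
E[X|Y=0] = (0*2 + 1*5)/7 = 5/7

5/7


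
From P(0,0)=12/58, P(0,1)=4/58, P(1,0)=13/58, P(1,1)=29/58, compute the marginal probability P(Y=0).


P(Y=0) = P(0,0)+P(1,0) = 12/58 + 13/58 = 25/58

25/58


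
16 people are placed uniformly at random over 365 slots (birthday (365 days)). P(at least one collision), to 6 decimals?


P(all different) = prod((365-i)/365 for i=0..15) = 0.716396
P(at least one match) = 1 - 0.716396 = 0.283604

0.283604


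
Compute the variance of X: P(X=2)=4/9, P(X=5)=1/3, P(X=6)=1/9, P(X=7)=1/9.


E[X] = 4, E[X^2] = 176/9
Var(X) = E[X^2] - (E[X])^2 = 176/9 - (4)^2 = 32/9

32/9


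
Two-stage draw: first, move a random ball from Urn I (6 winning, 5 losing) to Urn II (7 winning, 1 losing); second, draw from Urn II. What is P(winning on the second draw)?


P(transfer winning) = 6/11; P(transfer losing) = 5/11
If winning transferred: Urn II has 8 winning of 9, so P(winning|winning moved) = 8/9
If losing transferred: Urn II has 7 winning of 9, so P(winning|losing moved) = 7/9
By total probability: P(winning) = 6/11*8/9 + 5/11*7/9 = 83/99

83/99


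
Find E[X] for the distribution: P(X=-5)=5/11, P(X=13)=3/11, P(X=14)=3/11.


E[X] = sum(x * P(x))
= -5*5/11 + 13*3/11 + 14*3/11
= 56/11

56/11


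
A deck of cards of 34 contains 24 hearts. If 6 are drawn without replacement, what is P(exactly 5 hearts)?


P(X=5) = C(24,5)*C(10,1) / C(34,6)
= 42504*10 / 1344904
= 425040/1344904 = 4830/15283

4830/15283


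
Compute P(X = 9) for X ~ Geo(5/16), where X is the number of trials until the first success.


P(X=9) = (1-p)^8 * p = (11/16)^8 * 5/16
= 214358881/4294967296 * 5/16 = 1071794405/68719476736

1071794405/68719476736


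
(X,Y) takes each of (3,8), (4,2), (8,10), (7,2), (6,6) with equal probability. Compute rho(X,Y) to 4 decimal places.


Cov(X,Y) = 1.0400, Var(X) = 3.4400, Var(Y) = 10.2400
rho = Cov/(sqrt(VarX)*sqrt(VarY)) = 0.1752

0.1752


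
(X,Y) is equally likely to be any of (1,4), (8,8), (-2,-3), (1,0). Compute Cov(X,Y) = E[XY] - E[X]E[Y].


E[X]=2, E[Y]=9/4, E[XY]=37/2
Cov(X,Y) = E[XY] - E[X]E[Y] = 37/2 - 2*9/4 = 14

14


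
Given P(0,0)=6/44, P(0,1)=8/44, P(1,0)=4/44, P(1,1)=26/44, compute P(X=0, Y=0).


Read from table: P(X=0, Y=0) = 6/44 = 3/22

3/22


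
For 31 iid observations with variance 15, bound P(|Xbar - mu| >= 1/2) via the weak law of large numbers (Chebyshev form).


Var(Xbar) = Var(X)/n = 15/31
Chebyshev: P(|Xbar-mu| >= 1/2) <= Var(Xbar)/(1/2)^2 = (15/31)/(1/4) = 60/31
Bound exceeds 1, so trivial bound: 1

1


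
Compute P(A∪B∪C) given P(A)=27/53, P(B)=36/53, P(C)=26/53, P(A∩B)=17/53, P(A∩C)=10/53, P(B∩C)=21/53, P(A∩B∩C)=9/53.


P(A∪B∪C) = P(A)+P(B)+P(C) - P(AB)-P(AC)-P(BC) + P(ABC)
= 27/53+36/53+26/53 - 17/53-10/53-21/53 + 9/53
= 50/53

50/53


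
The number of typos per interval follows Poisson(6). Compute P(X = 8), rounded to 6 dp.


P(X=8) = e^(-6) * 6^8 / 8!
≈ 0.002478752177 * 1679616 / 40320
≈ 0.103258

0.103258


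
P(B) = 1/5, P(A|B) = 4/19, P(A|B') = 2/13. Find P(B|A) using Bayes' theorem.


P(A) = P(A|B)P(B) + P(A|B')P(B') = 4/19*1/5 + 2/13*4/5 = 204/1235
P(B|A) = P(A|B)P(B)/P(A) = (4/95)/(204/1235) = 13/51

13/51


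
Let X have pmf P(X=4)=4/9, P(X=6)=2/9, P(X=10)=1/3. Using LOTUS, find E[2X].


E[2X] = sum(g(x)*P(x))
= 8*4/9 + 12*2/9 + 20*1/3
= 116/9

116/9


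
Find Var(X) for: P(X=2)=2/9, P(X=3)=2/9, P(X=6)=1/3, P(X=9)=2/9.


E[X] = 46/9, E[X^2] = 296/9
Var(X) = E[X^2] - (E[X])^2 = 296/9 - (46/9)^2 = 548/81

548/81


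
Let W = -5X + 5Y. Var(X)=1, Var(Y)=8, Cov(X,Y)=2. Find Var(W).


Var(-5X + 5Y) = (-5)^2*Var(X) + 5^2*Var(Y) + 2*(-5)*5*Cov(X,Y)
= 25*1 + 25*8 - 50*2
= 25 + 200 - 100 = 125

125


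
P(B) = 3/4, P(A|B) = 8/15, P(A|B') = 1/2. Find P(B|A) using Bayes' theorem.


P(A) = P(A|B)P(B) + P(A|B')P(B') = 8/15*3/4 + 1/2*1/4 = 21/40
P(B|A) = P(A|B)P(B)/P(A) = (2/5)/(21/40) = 16/21

16/21


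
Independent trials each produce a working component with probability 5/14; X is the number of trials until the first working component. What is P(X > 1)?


P(X > 1) = P(first 1 trials all fail) = (1-p)^1 = (9/14)^1 = 9/14

9/14


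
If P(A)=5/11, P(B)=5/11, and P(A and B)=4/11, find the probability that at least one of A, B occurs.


P(A∪B) = P(A) + P(B) - P(A∩B)
= 5/11 + 5/11 - 4/11 = 6/11

6/11


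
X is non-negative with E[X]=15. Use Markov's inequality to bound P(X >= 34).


Markov: P(X >= a) <= E[X]/a
P(X >= 34) <= 15/34

15/34


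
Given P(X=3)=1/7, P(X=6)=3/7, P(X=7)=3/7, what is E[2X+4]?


E[2X+4] = sum(g(x)*P(x))
= 10*1/7 + 16*3/7 + 18*3/7
= 16

16


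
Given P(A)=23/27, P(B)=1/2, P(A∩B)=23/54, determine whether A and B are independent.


P(A)*P(B) = 23/27*1/2 = 23/54
P(A∩B) = 23/54, which equals P(A)P(B), so independent

Yes, A and B are independent


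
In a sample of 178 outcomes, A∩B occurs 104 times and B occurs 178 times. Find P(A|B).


P(A|B) = P(A∩B)/P(B) = (104/178)/(178/178) = 104/178 = 52/89

52/89


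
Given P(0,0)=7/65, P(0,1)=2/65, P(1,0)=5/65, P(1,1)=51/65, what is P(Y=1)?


P(Y=1) = P(0,1)+P(1,1) = 2/65 + 51/65 = 53/65

53/65


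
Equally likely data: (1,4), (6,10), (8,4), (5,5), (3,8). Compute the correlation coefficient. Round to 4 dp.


Cov(X,Y) = 0.4800, Var(X) = 5.8400, Var(Y) = 5.7600
rho = Cov/(sqrt(VarX)*sqrt(VarY)) = 0.0828

0.0828


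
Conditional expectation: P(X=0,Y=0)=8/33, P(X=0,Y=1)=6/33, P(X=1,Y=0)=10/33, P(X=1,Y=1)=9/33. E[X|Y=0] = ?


P(Y=0) = 18/33
E[X|Y=0] = (0*8 + 1*10)/18 = 10/18 = 5/9

5/9


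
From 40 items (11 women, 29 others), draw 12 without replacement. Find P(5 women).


P(X=5) = C(11,5)*C(29,7) / C(40,12)
= 462*1560780 / 5586853480
= 721080360/5586853480 = 47817/370481

47817/370481


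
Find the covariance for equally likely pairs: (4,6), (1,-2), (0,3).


E[X]=5/3, E[Y]=7/3, E[XY]=22/3
Cov(X,Y) = E[XY] - E[X]E[Y] = 22/3 - 5/3*7/3 = 31/9

31/9


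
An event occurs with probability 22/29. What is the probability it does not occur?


P(A') = 1 - P(A) = 1 - 22/29 = 7/29

7/29


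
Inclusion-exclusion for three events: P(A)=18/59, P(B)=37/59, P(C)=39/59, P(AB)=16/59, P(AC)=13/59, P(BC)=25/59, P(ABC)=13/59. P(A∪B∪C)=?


P(A∪B∪C) = P(A)+P(B)+P(C) - P(AB)-P(AC)-P(BC) + P(ABC)
= 18/59+37/59+39/59 - 16/59-13/59-25/59 + 13/59
= 53/59

53/59


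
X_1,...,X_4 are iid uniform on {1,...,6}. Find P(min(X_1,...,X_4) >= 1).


P(min >= 1) = P(all X_i >= 1) = (P(X_1 >= 1))^4
= (6/6)^4 = 1^4 = 1

1


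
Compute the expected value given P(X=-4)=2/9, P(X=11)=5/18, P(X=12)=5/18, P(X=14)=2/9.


E[X] = sum(x * P(x))
= -4*2/9 + 11*5/18 + 12*5/18 + 14*2/9
= 155/18

155/18


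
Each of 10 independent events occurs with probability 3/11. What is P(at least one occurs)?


P(at least one) = 1 - P(none)
P(none) = (1 - 3/11)^10 = (8/11)^10 = 1073741824/25937424601
P(at least one) = 1 - 1073741824/25937424601 = 24863682777/25937424601

24863682777/25937424601


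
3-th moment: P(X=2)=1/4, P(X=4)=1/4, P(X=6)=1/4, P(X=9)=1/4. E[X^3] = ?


E[X^3] = sum(x^3 * P(x))
= 8*1/4 + 64*1/4 + 216*1/4 + 729*1/4
= 1017/4

1017/4


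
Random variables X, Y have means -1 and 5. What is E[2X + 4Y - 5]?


E[2X + 4Y - 5] = 2*E[X] + 4*E[Y] - 5
= (2)*(-1) + (4)*(5) + (-5)
= -2 + 20 - 5 = 13

13


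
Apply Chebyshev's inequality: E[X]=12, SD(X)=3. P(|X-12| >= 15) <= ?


k = 15/3 = 5
Chebyshev: P(|X-mu| >= k*sigma) <= 1/k^2 = 1/5^2 = 1/25

1/25


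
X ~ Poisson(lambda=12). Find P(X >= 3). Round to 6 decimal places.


P(X>=3) = 1 - P(X<=2) = 1 - (e^(-12)*12^0/0! + e^(-12)*12^1/1! + e^(-12)*12^2/2!)
≈ 1 - (0.0000061442 + 0.0000737305 + 0.0004423833)
= 1 - 0.0005222580 = 0.9994777420
≈ 0.999478

0.999478


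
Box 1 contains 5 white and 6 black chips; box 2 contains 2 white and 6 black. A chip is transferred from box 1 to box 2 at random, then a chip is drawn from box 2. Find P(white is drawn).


P(transfer white) = 5/11; P(transfer black) = 6/11
If white transferred: Urn II has 3 white of 9, so P(white|white moved) = 1/3
If black transferred: Urn II has 2 white of 9, so P(white|black moved) = 2/9
By total probability: P(white) = 5/11*1/3 + 6/11*2/9 = 3/11

3/11


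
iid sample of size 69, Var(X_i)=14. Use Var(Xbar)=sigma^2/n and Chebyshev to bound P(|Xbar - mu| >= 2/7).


Var(Xbar) = Var(X)/n = 14/69
Chebyshev: P(|Xbar-mu| >= 2/7) <= Var(Xbar)/(2/7)^2 = (14/69)/(4/49) = 343/138
Bound exceeds 1, so trivial bound: 1

1


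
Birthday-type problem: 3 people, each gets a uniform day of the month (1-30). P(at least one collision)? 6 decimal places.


P(all different) = prod((30-i)/30 for i=0..2) = 0.902222
P(at least one match) = 1 - 0.902222 = 0.097778

0.097778


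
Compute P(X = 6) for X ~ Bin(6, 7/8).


P(X=6) = C(6,6) * p^6 * (1-p)^0
= 1 * 117649/262144 * 1
= 117649/262144

117649/262144


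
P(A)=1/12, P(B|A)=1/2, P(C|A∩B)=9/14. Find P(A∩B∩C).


P(A∩B∩C) = P(A) * P(B|A) * P(C|A∩B)
= 1/12 * 1/2 * 9/14
= 1/24 * 9/14 = 3/112

3/112


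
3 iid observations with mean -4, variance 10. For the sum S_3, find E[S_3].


E[S_n] = n*E[X_1] = 3*-4 = -12

-12
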